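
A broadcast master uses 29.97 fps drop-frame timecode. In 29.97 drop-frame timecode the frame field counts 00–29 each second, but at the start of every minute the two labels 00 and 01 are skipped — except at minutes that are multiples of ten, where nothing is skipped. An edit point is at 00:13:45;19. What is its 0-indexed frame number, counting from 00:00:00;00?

Complete 10-minute blocks: 1, each 17982 frames → 17982.
Remaining 3 whole minutes in the current block: 1800 + 2 × 1798 = 5396 frames.
Within the current minute: 45 × 30 + 19 − 2 = 1367 (labels ;00/;01 skipped at this minute). Total = 17982 + 5396 + 1367 = 24745.

24745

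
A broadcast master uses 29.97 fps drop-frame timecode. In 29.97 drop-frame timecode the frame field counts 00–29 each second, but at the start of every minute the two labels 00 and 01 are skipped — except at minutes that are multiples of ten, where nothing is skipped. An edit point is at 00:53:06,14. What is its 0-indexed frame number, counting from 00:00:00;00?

As if non-drop at 30 labels/s: (0 × 3600 + 53 × 60 + 6) × 30 + 14 = 95594.
Minute boundaries passed: 53; those not divisible by 10: 53 − 5 = 48; dropped labels = 2 × 48 = 96.
Actual frame index = 95594 − 96 = 95498.

95498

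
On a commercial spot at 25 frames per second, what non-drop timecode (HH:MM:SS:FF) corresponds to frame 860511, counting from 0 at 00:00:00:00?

860511 ÷ 25 = 34420 full seconds, remainder 11 frames.
34420 s = 9 h 33 min 40 s.
Timecode: 09:33:40:11.

09:33:40:11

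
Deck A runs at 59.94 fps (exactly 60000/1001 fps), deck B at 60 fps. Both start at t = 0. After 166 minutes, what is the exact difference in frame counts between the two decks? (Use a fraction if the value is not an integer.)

166 min = 9960 s.
A emits 60000/1001 × 9960 = 597600000/1001 frames; B emits 60 × 9960 = 597600.
Difference = 597600/1001 frames (≈ 597.0030); B is ahead of A.

597600/1001 frames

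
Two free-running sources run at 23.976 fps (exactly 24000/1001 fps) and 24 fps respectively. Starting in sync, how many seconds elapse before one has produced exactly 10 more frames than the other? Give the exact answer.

The gap grows by |24 − 24000/1001| = 24/1001 frames per second.
Time for a 10-frame gap: 10 ÷ (24/1001) = 5005/12 s.

5005/12 seconds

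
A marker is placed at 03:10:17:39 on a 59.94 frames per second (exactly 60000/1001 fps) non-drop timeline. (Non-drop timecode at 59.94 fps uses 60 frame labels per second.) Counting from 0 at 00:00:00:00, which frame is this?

Total seconds to the label: (3 × 3600 + 10 × 60 + 17) = 11417.
Frame index = 11417 × 60 + 39 = 685059.

685059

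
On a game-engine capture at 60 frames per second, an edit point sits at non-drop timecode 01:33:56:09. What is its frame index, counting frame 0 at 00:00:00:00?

Total seconds to the label: (1 × 3600 + 33 × 60 + 56) = 5636.
Frame index = 5636 × 60 + 9 = 338169.

338169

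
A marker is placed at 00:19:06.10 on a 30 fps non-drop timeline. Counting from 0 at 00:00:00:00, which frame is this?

frame 34390

Total seconds to the label: (0 × 3600 + 19 × 60 + 6) = 1146.
Frame index = 1146 × 30 + 10 = 34390.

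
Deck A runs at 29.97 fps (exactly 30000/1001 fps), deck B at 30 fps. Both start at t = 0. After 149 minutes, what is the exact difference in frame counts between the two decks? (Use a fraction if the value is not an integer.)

149 min = 8940 s.
A emits 30000/1001 × 8940 = 268200000/1001 frames; B emits 30 × 8940 = 268200.
Difference = 268200/1001 frames (≈ 267.9321); B is ahead of A.

268200/1001 frames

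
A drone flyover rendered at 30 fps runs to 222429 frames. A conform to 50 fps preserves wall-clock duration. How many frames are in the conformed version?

370715 frames

Frames at target rate = 222429 × (50) / (30) = 370715.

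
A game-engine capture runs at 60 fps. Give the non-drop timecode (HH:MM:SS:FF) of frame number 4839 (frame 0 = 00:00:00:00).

00:01:20:39

4839 ÷ 60 = 80 full seconds, remainder 39 frames.
80 s = 0 h 1 min 20 s.
Timecode: 00:01:20:39.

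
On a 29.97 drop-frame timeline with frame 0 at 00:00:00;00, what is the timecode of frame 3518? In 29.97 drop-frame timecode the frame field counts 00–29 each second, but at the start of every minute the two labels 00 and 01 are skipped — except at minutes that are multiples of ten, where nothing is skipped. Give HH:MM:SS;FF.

00:01:57;10

Ten DF minutes hold 17982 frames, so frame 3518 lies in block 0 (frames 0–17981) with 3518 frames into that block.
The block's first minute is 1800 frames and the rest 1798 each; 3518 frames reaches minute 1, so 0 × 18 + 1 × 2 = 2 labels have been skipped so far.
Adding those back, label number 3518 + 2 = 3520 at 30 labels/s is 117 s + 10 f = 0 h 1 min 57 s frame 10, i.e. 00:01:57;10.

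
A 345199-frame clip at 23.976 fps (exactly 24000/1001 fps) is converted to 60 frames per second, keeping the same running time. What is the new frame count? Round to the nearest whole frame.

863860 frames

Frames at target rate = 345199 × (60) / (24000/1001) = 345544199/400 ≈ 863860.498.
Nearest whole frame: 863860.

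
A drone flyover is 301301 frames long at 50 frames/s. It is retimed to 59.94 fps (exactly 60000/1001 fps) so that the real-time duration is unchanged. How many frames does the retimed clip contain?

Target frames = source frames × (target rate / source rate) = 301301 × (60000/1001)/(50) = 301301 × 1200/1001 = 361200.

361200 frames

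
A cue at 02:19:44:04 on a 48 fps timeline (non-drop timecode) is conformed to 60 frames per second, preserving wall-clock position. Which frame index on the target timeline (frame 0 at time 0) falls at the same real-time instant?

frame 503045

Source frame index: (2×3600 + 19×60 + 44) × 48 + 4 = 402436.
Real time: 402436 / (48) = 100609/12 s.
Target frame: (100609/12) × (60) = 503045.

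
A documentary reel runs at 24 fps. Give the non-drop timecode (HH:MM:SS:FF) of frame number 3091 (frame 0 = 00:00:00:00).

3091 ÷ 24 = 128 full seconds, remainder 19 frames.
128 s = 0 h 2 min 8 s.
Timecode: 00:02:08:19.

00:02:08:19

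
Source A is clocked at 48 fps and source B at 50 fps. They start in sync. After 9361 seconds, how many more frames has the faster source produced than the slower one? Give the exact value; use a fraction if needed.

A emits 48 × 9361 = 449328 frames; B emits 50 × 9361 = 468050.
Difference = 18722 frames; B is ahead of A.

18722 frames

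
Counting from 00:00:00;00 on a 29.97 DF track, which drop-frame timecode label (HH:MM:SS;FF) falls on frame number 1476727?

Ten DF minutes hold 17982 frames, so frame 1476727 lies in block 82 (frames 1474524–1492505) with 2203 frames into that block.
The block's first minute is 1800 frames and the rest 1798 each; 2203 frames reaches minute 1, so 82 × 18 + 1 × 2 = 1478 labels have been skipped so far.
Adding those back, label number 1476727 + 1478 = 1478205 at 30 labels/s is 49273 s + 15 f = 13 h 41 min 13 s frame 15, i.e. 13:41:13;15.

13:41:13;15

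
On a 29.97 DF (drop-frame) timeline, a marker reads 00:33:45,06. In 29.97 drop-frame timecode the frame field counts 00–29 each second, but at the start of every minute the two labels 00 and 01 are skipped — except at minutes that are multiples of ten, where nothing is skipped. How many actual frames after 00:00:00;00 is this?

60696

Complete 10-minute blocks: 3, each 17982 frames → 53946.
Remaining 3 whole minutes in the current block: 1800 + 2 × 1798 = 5396 frames.
Within the current minute: 45 × 30 + 6 − 2 = 1354 (labels ;00/;01 skipped at this minute). Total = 53946 + 5396 + 1354 = 60696.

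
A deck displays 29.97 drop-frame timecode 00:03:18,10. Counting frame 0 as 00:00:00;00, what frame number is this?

5944

Complete 10-minute blocks: 0, each 17982 frames → 0.
Remaining 3 whole minutes in the current block: 1800 + 2 × 1798 = 5396 frames.
Within the current minute: 18 × 30 + 10 − 2 = 548 (labels ;00/;01 skipped at this minute). Total = 0 + 5396 + 548 = 5944.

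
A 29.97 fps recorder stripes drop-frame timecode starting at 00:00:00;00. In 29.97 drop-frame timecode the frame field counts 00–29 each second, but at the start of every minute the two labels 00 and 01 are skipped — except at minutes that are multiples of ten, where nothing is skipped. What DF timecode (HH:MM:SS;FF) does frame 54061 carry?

Ten DF minutes hold 17982 frames, so frame 54061 lies in block 3 (frames 53946–71927) with 115 frames into that block.
The block's first minute is 1800 frames and the rest 1798 each; 115 frames reaches minute 0, so 3 × 18 + 0 × 2 = 54 labels have been skipped so far.
Adding those back, label number 54061 + 54 = 54115 at 30 labels/s is 1803 s + 25 f = 0 h 30 min 3 s frame 25, i.e. 00:30:03;25.

00:30:03;25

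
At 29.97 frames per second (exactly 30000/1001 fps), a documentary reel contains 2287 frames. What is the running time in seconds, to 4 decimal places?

76.3096 seconds

Running time = 2287 × 1001/30000 = 2289287/30000 s ≈ 76.3096 s.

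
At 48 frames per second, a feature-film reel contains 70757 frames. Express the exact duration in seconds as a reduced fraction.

Running time = 70757 ÷ (48) = 70757 × 1/48 = 70757/48 s.

70757/48 seconds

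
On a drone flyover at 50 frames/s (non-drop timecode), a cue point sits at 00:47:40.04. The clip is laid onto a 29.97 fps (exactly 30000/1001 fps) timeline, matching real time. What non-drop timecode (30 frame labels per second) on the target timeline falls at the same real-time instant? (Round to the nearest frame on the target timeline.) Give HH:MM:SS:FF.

Source frame index: (0×3600 + 47×60 + 40) × 50 + 4 = 143004.
Real time: 143004 / (50) = 71502/25 s.
Target frame: (71502/25) × (30000/1001) = 85802400/1001 ≈ 85716.683 → 85717.
At 30 labels/s: frame 85717 → 00:47:37:07.

00:47:37:07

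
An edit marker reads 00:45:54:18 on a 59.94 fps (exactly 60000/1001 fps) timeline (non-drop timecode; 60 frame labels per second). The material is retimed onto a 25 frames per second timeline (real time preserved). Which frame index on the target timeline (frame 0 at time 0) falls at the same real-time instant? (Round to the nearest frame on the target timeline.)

Source frame index: (0×3600 + 45×60 + 54) × 60 + 18 = 165258.
Real time: 165258 / (60000/1001) = 27570543/10000 s.
Target frame: (27570543/10000) × (25) = 27570543/400 ≈ 68926.357 → 68926.

frame 68926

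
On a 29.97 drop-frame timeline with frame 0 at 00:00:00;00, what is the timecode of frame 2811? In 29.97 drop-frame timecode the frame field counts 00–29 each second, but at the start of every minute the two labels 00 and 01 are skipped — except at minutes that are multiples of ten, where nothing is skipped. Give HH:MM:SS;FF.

00:01:33;23

Ten DF minutes hold 17982 frames, so frame 2811 lies in block 0 (frames 0–17981) with 2811 frames into that block.
The block's first minute is 1800 frames and the rest 1798 each; 2811 frames reaches minute 1, so 0 × 18 + 1 × 2 = 2 labels have been skipped so far.
Adding those back, label number 2811 + 2 = 2813 at 30 labels/s is 93 s + 23 f = 0 h 1 min 33 s frame 23, i.e. 00:01:33;23.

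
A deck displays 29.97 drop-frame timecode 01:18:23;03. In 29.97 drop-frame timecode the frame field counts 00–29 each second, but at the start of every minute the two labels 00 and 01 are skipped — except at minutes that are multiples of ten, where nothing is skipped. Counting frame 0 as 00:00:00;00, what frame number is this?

140951

As if non-drop at 30 labels/s: (1 × 3600 + 18 × 60 + 23) × 30 + 3 = 141093.
Minute boundaries passed: 78; those not divisible by 10: 78 − 7 = 71; dropped labels = 2 × 71 = 142.
Actual frame index = 141093 − 142 = 140951.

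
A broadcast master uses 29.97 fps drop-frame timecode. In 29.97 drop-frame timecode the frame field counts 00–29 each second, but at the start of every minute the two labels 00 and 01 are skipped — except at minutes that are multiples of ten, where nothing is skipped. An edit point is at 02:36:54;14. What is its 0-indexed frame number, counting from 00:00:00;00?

Complete 10-minute blocks: 15, each 17982 frames → 269730.
Remaining 6 whole minutes in the current block: 1800 + 5 × 1798 = 10790 frames.
Within the current minute: 54 × 30 + 14 − 2 = 1632 (labels ;00/;01 skipped at this minute). Total = 269730 + 10790 + 1632 = 282152.

282152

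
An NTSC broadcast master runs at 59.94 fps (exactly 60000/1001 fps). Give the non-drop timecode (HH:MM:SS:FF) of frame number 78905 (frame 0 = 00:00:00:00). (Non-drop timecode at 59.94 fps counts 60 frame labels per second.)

00:21:55:05

78905 ÷ 60 = 1315 full seconds, remainder 5 frames.
1315 s = 0 h 21 min 55 s.
Timecode: 00:21:55:05.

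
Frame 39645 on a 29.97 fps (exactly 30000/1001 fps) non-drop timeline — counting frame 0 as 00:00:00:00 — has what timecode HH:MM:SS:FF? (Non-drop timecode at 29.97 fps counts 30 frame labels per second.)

39645 ÷ 30 = 1321 full seconds, remainder 15 frames.
1321 s = 0 h 22 min 1 s.
Timecode: 00:22:01:15.

00:22:01:15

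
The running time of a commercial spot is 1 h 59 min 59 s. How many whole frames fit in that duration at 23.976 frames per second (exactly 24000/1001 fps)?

172603 frames

1 h 59 min 59 s = 7199 s.
Frames = 7199 × 24000/1001 = 172776000/1001 ≈ 172603.3966.
Complete frames: 172603.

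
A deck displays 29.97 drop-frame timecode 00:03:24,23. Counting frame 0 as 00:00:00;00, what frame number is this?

As if non-drop at 30 labels/s: (0 × 3600 + 3 × 60 + 24) × 30 + 23 = 6143.
Minute boundaries passed: 3; those not divisible by 10: 3 − 0 = 3; dropped labels = 2 × 3 = 6.
Actual frame index = 6143 − 6 = 6137.

6137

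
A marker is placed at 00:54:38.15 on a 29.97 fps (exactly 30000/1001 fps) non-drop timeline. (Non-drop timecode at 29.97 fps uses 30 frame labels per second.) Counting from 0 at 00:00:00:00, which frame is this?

98355

Total seconds to the label: (0 × 3600 + 54 × 60 + 38) = 3278.
Frame index = 3278 × 30 + 15 = 98355.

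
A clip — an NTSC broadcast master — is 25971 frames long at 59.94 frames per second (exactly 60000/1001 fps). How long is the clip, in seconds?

Running time = 25971 / (60000/1001) = 433.28285 s.

433.28285 seconds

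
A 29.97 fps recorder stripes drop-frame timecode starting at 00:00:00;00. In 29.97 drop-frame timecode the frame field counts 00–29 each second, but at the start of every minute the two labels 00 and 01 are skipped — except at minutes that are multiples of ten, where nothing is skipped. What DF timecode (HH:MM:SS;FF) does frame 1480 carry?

Each 10-minute DF block holds 10 × 60 × 30 − 9 × 2 = 17982 frames. 1480 ÷ 17982 → 0 full blocks, remainder 1480.
Within the partial block the first minute is 1800 frames and each further minute 1798, so 0 further minute boundaries passed. Total skipped labels = 18 × 0 + 2 × 0 = 0.
Non-drop label index = 1480 + 0 = 1480; at 30 labels/s that is 00:00:49:10, i.e. DF 00:00:49;10.

00:00:49;10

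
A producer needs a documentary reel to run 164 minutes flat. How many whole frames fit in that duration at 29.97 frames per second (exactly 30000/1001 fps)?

294905 frames

164 min = 9840 s.
Frames = 9840 × 30000/1001 = 295200000/1001 ≈ 294905.0949.
Complete frames: 294905.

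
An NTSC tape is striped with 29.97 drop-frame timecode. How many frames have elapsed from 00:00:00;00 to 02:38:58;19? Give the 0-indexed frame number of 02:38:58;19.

As if non-drop at 30 labels/s: (2 × 3600 + 38 × 60 + 58) × 30 + 19 = 286159.
Minute boundaries passed: 158; those not divisible by 10: 158 − 15 = 143; dropped labels = 2 × 143 = 286.
Actual frame index = 286159 − 286 = 285873.

285873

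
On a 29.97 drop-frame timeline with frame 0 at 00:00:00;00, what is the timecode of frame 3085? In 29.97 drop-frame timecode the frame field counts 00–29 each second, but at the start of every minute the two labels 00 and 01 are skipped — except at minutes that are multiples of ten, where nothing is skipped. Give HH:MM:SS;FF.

00:01:42;27

Each 10-minute DF block holds 10 × 60 × 30 − 9 × 2 = 17982 frames. 3085 ÷ 17982 → 0 full blocks, remainder 3085.
Within the partial block the first minute is 1800 frames and each further minute 1798, so 1 further minute boundary passed. Total skipped labels = 18 × 0 + 2 × 1 = 2.
Non-drop label index = 3085 + 2 = 3087; at 30 labels/s that is 00:01:42:27, i.e. DF 00:01:42;27.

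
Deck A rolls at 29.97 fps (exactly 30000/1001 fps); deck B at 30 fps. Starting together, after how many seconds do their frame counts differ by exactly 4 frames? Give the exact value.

The gap grows by |30 − 30000/1001| = 30/1001 frames per second.
Time for a 4-frame gap: 4 ÷ (30/1001) = 2002/15 s.

2002/15 seconds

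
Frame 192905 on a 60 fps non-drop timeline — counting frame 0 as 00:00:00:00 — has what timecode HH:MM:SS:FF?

192905 ÷ 60 = 3215 full seconds, remainder 5 frames.
3215 s = 0 h 53 min 35 s.
Timecode: 00:53:35:05.

00:53:35:05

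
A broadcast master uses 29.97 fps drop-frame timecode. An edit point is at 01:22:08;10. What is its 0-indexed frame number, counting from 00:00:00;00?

147702

As if non-drop at 30 labels/s: (1 × 3600 + 22 × 60 + 8) × 30 + 10 = 147850.
Minute boundaries passed: 82; those not divisible by 10: 82 − 8 = 74; dropped labels = 2 × 74 = 148.
Actual frame index = 147850 − 148 = 147702.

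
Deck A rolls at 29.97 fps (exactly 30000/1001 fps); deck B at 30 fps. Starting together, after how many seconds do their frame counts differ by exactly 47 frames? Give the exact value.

The gap grows by |30 − 30000/1001| = 30/1001 frames per second.
Time for a 47-frame gap: 47 ÷ (30/1001) = 47047/30 s.

47047/30 seconds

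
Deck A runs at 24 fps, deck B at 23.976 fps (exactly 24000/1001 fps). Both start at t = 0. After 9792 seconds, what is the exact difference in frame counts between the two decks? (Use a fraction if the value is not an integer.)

A emits 24 × 9792 = 235008 frames; B emits 24000/1001 × 9792 = 235008000/1001.
Difference = 235008/1001 frames (≈ 234.7732); B is behind A.

235008/1001 frames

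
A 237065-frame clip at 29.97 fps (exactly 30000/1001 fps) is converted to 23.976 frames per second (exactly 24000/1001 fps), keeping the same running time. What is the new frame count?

189652 frames

Target frames = source frames × (target rate / source rate) = 237065 × (24000/1001)/(30000/1001) = 237065 × 4/5 = 189652.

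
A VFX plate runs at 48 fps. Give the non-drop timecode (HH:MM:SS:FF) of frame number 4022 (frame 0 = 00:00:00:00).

00:01:23:38

4022 ÷ 48 = 83 full seconds, remainder 38 frames.
83 s = 0 h 1 min 23 s.
Timecode: 00:01:23:38.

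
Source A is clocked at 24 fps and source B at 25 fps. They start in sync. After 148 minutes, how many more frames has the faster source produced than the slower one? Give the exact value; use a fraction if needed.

148 min = 8880 s.
A emits 24 × 8880 = 213120 frames; B emits 25 × 8880 = 222000.
Difference = 8880 frames; B is ahead of A.

8880 frames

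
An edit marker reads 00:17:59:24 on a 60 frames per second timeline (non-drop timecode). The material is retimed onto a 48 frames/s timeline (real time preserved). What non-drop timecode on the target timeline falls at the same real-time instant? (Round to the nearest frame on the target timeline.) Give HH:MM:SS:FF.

00:17:59:19

Source frame index: (0×3600 + 17×60 + 59) × 60 + 24 = 64764.
Real time: 64764 / (60) = 5397/5 s.
Target frame: (5397/5) × (48) = 259056/5 ≈ 51811.200 → 51811.
At 48 labels/s: frame 51811 → 00:17:59:19.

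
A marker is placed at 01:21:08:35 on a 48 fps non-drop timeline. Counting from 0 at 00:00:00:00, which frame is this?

233699

Total seconds to the label: (1 × 3600 + 21 × 60 + 8) = 4868.
Frame index = 4868 × 48 + 35 = 233699.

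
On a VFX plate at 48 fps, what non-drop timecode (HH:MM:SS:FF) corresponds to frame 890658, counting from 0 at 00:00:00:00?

890658 ÷ 48 = 18555 full seconds, remainder 18 frames.
18555 s = 5 h 9 min 15 s.
Timecode: 05:09:15:18.

05:09:15:18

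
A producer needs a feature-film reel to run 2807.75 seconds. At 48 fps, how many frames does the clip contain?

134772 frames

Frames = 2807.75 × 48 = 134772.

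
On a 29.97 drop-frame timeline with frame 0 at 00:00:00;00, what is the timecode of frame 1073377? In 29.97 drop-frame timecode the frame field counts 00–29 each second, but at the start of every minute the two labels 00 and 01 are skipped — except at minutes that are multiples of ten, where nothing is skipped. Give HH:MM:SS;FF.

Each 10-minute DF block holds 10 × 60 × 30 − 9 × 2 = 17982 frames. 1073377 ÷ 17982 → 59 full blocks, remainder 12439.
Within the partial block the first minute is 1800 frames and each further minute 1798, so 6 further minute boundaries passed. Total skipped labels = 18 × 59 + 2 × 6 = 1074.
Non-drop label index = 1073377 + 1074 = 1074451; at 30 labels/s that is 09:56:55:01, i.e. DF 09:56:55;01.

09:56:55;01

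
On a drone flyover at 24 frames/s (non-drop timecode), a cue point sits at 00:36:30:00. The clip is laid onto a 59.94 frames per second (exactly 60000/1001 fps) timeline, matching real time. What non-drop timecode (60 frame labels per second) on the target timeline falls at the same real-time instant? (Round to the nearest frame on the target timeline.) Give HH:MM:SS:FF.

00:36:27:49

Source frame index: (0×3600 + 36×60 + 30) × 24 + 0 = 52560.
Real time: 52560 / (24) = 2190 s.
Target frame: (2190) × (60000/1001) = 131400000/1001 ≈ 131268.731 → 131269.
At 60 labels/s: frame 131269 → 00:36:27:49.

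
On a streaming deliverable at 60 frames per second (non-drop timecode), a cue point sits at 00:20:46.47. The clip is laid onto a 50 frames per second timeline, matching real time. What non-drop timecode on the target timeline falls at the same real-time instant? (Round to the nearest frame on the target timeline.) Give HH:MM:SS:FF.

00:20:46:39

Source frame index: (0×3600 + 20×60 + 46) × 60 + 47 = 74807.
Real time: 74807 / (60) = 74807/60 s.
Target frame: (74807/60) × (50) = 374035/6 ≈ 62339.167 → 62339.
At 50 labels/s: frame 62339 → 00:20:46:39.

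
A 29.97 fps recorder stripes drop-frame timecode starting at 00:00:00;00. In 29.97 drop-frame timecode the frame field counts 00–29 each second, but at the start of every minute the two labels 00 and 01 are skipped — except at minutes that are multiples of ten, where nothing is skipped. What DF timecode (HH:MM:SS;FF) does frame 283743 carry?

02:37:47;17

Ten DF minutes hold 17982 frames, so frame 283743 lies in block 15 (frames 269730–287711) with 14013 frames into that block.
The block's first minute is 1800 frames and the rest 1798 each; 14013 frames reaches minute 7, so 15 × 18 + 7 × 2 = 284 labels have been skipped so far.
Adding those back, label number 283743 + 284 = 284027 at 30 labels/s is 9467 s + 17 f = 2 h 37 min 47 s frame 17, i.e. 02:37:47;17.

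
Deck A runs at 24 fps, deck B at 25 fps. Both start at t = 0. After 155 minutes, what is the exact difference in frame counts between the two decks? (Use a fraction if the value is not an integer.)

9300 frames

155 min = 9300 s.
A emits 24 × 9300 = 223200 frames; B emits 25 × 9300 = 232500.
Difference = 9300 frames; B is ahead of A.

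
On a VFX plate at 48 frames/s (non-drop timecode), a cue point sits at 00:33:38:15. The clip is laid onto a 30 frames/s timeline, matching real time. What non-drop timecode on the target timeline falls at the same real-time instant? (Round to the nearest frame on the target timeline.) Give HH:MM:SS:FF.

00:33:38:09

Source frame index: (0×3600 + 33×60 + 38) × 48 + 15 = 96879.
Real time: 96879 / (48) = 32293/16 s.
Target frame: (32293/16) × (30) = 484395/8 ≈ 60549.375 → 60549.
At 30 labels/s: frame 60549 → 00:33:38:09.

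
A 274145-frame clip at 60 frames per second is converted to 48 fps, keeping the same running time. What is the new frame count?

Frames at target rate = 274145 × (48) / (60) = 219316.

219316 frames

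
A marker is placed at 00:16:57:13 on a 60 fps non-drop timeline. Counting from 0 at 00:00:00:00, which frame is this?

61033

Total seconds to the label: (0 × 3600 + 16 × 60 + 57) = 1017.
Frame index = 1017 × 60 + 13 = 61033.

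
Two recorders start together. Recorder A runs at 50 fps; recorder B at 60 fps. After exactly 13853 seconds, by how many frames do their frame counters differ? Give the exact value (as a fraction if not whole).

A emits 50 × 13853 = 692650 frames; B emits 60 × 13853 = 831180.
Difference = 138530 frames; B is ahead of A.

138530 frames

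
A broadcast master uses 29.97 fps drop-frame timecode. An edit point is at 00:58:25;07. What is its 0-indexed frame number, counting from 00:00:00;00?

105051

Complete 10-minute blocks: 5, each 17982 frames → 89910.
Remaining 8 whole minutes in the current block: 1800 + 7 × 1798 = 14386 frames.
Within the current minute: 25 × 30 + 7 − 2 = 755 (labels ;00/;01 skipped at this minute). Total = 89910 + 14386 + 755 = 105051.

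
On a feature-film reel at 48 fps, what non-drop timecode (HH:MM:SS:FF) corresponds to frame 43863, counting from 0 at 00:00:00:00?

43863 ÷ 48 = 913 full seconds, remainder 39 frames.
913 s = 0 h 15 min 13 s.
Timecode: 00:15:13:39.

00:15:13:39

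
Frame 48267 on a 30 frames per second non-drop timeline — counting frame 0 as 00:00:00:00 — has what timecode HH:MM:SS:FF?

48267 ÷ 30 = 1608 full seconds, remainder 27 frames.
1608 s = 0 h 26 min 48 s.
Timecode: 00:26:48:27.

00:26:48:27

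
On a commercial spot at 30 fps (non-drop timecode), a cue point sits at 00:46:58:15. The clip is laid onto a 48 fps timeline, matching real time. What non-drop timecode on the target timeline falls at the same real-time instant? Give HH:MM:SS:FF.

Source frame index: (0×3600 + 46×60 + 58) × 30 + 15 = 84555.
Real time: 84555 / (30) = 5637/2 s.
Target frame: (5637/2) × (48) = 135288.
At 48 labels/s: frame 135288 → 00:46:58:24.

00:46:58:24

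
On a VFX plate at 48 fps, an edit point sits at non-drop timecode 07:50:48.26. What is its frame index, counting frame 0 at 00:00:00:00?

1355930

Total seconds to the label: (7 × 3600 + 50 × 60 + 48) = 28248.
Frame index = 28248 × 48 + 26 = 1355930.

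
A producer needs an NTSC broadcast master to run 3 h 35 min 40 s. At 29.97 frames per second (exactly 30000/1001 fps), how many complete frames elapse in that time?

3 h 35 min 40 s = 12940 s.
Frames = 12940 × 30000/1001 = 388200000/1001 ≈ 387812.1878.
Complete frames: 387812.

387812 frames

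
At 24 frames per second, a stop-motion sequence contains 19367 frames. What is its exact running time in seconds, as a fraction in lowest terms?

19367/24 seconds

Running time = 19367 ÷ (24) = 19367 × 1/24 = 19367/24 s.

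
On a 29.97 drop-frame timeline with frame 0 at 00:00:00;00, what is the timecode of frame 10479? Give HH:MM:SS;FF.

00:05:49;19

Ten DF minutes hold 17982 frames, so frame 10479 lies in block 0 (frames 0–17981) with 10479 frames into that block.
The block's first minute is 1800 frames and the rest 1798 each; 10479 frames reaches minute 5, so 0 × 18 + 5 × 2 = 10 labels have been skipped so far.
Adding those back, label number 10479 + 10 = 10489 at 30 labels/s is 349 s + 19 f = 0 h 5 min 49 s frame 19, i.e. 00:05:49;19.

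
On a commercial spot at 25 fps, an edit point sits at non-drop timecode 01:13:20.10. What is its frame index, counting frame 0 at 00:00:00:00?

Total seconds to the label: (1 × 3600 + 13 × 60 + 20) = 4400.
Frame index = 4400 × 25 + 10 = 110010.

frame 110010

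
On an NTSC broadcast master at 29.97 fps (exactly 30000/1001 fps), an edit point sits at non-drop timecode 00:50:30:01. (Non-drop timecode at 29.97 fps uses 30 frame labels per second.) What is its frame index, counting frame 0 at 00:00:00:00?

90901

Total seconds to the label: (0 × 3600 + 50 × 60 + 30) = 3030.
Frame index = 3030 × 30 + 1 = 90901.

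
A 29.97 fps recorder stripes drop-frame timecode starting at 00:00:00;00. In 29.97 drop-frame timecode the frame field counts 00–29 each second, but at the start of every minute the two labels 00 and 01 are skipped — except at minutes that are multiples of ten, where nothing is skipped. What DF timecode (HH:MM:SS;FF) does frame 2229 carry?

00:01:14;11

Each 10-minute DF block holds 10 × 60 × 30 − 9 × 2 = 17982 frames. 2229 ÷ 17982 → 0 full blocks, remainder 2229.
Within the partial block the first minute is 1800 frames and each further minute 1798, so 1 further minute boundary passed. Total skipped labels = 18 × 0 + 2 × 1 = 2.
Non-drop label index = 2229 + 2 = 2231; at 30 labels/s that is 00:01:14:11, i.e. DF 00:01:14;11.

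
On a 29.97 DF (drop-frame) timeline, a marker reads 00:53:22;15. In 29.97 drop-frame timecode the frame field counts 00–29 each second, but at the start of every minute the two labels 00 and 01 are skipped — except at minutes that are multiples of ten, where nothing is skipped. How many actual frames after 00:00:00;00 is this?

95979

As if non-drop at 30 labels/s: (0 × 3600 + 53 × 60 + 22) × 30 + 15 = 96075.
Minute boundaries passed: 53; those not divisible by 10: 53 − 5 = 48; dropped labels = 2 × 48 = 96.
Actual frame index = 96075 − 96 = 95979.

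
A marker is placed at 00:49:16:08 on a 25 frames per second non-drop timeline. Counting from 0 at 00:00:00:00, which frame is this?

Total seconds to the label: (0 × 3600 + 49 × 60 + 16) = 2956.
Frame index = 2956 × 25 + 8 = 73908.

frame 73908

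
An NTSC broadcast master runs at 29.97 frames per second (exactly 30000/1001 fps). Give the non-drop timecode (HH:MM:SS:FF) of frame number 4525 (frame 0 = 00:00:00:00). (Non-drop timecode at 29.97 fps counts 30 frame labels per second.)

00:02:30:25

4525 ÷ 30 = 150 full seconds, remainder 25 frames.
150 s = 0 h 2 min 30 s.
Timecode: 00:02:30:25.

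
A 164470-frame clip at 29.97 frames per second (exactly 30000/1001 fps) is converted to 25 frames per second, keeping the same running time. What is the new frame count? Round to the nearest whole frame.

Frames at target rate = 164470 × (25) / (30000/1001) = 16463447/120 ≈ 137195.392.
Nearest whole frame: 137195.

137195 frames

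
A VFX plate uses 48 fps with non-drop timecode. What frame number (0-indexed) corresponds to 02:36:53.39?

Total seconds to the label: (2 × 3600 + 36 × 60 + 53) = 9413.
Frame index = 9413 × 48 + 39 = 451863.

451863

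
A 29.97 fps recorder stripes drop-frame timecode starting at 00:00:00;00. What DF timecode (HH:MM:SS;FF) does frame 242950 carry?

02:15:06;14

Each 10-minute DF block holds 10 × 60 × 30 − 9 × 2 = 17982 frames. 242950 ÷ 17982 → 13 full blocks, remainder 9184.
Within the partial block the first minute is 1800 frames and each further minute 1798, so 5 further minute boundaries passed. Total skipped labels = 18 × 13 + 2 × 5 = 244.
Non-drop label index = 242950 + 244 = 243194; at 30 labels/s that is 02:15:06:14, i.e. DF 02:15:06;14.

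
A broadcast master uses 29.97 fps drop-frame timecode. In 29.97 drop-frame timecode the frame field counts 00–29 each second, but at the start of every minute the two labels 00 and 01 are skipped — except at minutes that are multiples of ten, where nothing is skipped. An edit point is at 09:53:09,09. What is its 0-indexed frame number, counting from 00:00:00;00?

1066611

Complete 10-minute blocks: 59, each 17982 frames → 1060938.
Remaining 3 whole minutes in the current block: 1800 + 2 × 1798 = 5396 frames.
Within the current minute: 9 × 30 + 9 − 2 = 277 (labels ;00/;01 skipped at this minute). Total = 1060938 + 5396 + 277 = 1066611.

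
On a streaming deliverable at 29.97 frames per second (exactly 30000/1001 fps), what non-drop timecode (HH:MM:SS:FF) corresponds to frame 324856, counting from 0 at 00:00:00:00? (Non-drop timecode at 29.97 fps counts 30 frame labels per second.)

324856 ÷ 30 = 10828 full seconds, remainder 16 frames.
10828 s = 3 h 0 min 28 s.
Timecode: 03:00:28:16.

03:00:28:16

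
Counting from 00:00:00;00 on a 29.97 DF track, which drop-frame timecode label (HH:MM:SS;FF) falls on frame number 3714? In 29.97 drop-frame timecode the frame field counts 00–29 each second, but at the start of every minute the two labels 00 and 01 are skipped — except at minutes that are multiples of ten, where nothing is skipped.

00:02:03;28

Ten DF minutes hold 17982 frames, so frame 3714 lies in block 0 (frames 0–17981) with 3714 frames into that block.
The block's first minute is 1800 frames and the rest 1798 each; 3714 frames reaches minute 2, so 0 × 18 + 2 × 2 = 4 labels have been skipped so far.
Adding those back, label number 3714 + 4 = 3718 at 30 labels/s is 123 s + 28 f = 0 h 2 min 3 s frame 28, i.e. 00:02:03;28.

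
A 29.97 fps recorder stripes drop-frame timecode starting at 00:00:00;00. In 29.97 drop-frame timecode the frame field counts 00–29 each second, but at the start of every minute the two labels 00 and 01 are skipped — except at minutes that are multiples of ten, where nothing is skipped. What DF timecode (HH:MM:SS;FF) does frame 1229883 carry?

Ten DF minutes hold 17982 frames, so frame 1229883 lies in block 68 (frames 1222776–1240757) with 7107 frames into that block.
The block's first minute is 1800 frames and the rest 1798 each; 7107 frames reaches minute 3, so 68 × 18 + 3 × 2 = 1230 labels have been skipped so far.
Adding those back, label number 1229883 + 1230 = 1231113 at 30 labels/s is 41037 s + 3 f = 11 h 23 min 57 s frame 3, i.e. 11:23:57;03.

11:23:57;03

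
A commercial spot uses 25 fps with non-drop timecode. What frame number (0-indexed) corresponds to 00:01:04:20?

frame 1620

Total seconds to the label: (0 × 3600 + 1 × 60 + 4) = 64.
Frame index = 64 × 25 + 20 = 1620.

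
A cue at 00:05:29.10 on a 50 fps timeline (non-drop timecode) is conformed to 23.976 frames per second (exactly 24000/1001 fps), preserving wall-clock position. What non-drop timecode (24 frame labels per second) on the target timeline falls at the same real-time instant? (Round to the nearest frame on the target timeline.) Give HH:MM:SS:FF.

00:05:28:21

Source frame index: (0×3600 + 5×60 + 29) × 50 + 10 = 16460.
Real time: 16460 / (50) = 1646/5 s.
Target frame: (1646/5) × (24000/1001) = 7900800/1001 ≈ 7892.907 → 7893.
At 24 labels/s: frame 7893 → 00:05:28:21.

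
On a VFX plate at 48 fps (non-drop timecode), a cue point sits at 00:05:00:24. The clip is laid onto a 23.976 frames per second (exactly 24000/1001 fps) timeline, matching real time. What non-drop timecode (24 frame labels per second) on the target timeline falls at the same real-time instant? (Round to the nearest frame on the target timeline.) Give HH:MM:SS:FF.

00:05:00:05

Source frame index: (0×3600 + 5×60 + 0) × 48 + 24 = 14424.
Real time: 14424 / (48) = 601/2 s.
Target frame: (601/2) × (24000/1001) = 7212000/1001 ≈ 7204.795 → 7205.
At 24 labels/s: frame 7205 → 00:05:00:05.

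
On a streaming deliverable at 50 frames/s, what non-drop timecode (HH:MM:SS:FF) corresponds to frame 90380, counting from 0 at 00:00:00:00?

90380 ÷ 50 = 1807 full seconds, remainder 30 frames.
1807 s = 0 h 30 min 7 s.
Timecode: 00:30:07:30.

00:30:07:30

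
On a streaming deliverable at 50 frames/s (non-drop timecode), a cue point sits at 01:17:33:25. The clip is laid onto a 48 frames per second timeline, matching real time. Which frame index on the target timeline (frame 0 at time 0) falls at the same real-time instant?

frame 223368

Source frame index: (1×3600 + 17×60 + 33) × 50 + 25 = 232675.
Real time: 232675 / (50) = 9307/2 s.
Target frame: (9307/2) × (48) = 223368.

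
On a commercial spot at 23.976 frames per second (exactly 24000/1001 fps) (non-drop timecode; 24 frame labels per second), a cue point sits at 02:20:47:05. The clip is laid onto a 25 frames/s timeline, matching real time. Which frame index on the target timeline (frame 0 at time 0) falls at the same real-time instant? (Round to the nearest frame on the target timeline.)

frame 211391

Source frame index: (2×3600 + 20×60 + 47) × 24 + 5 = 202733.
Real time: 202733 / (24000/1001) = 202935733/24000 s.
Target frame: (202935733/24000) × (25) = 202935733/960 ≈ 211391.389 → 211391.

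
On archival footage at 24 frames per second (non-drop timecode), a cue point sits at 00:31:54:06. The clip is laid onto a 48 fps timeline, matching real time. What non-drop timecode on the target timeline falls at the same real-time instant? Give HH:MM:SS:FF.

00:31:54:12

Source frame index: (0×3600 + 31×60 + 54) × 24 + 6 = 45942.
Real time: 45942 / (24) = 7657/4 s.
Target frame: (7657/4) × (48) = 91884.
At 48 labels/s: frame 91884 → 00:31:54:12.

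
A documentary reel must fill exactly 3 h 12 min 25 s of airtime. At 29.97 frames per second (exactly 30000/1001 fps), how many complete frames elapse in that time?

3 h 12 min 25 s = 11545 s.
Frames = 11545 × 30000/1001 = 346350000/1001 ≈ 346003.9960.
Complete frames: 346003.

346003 frames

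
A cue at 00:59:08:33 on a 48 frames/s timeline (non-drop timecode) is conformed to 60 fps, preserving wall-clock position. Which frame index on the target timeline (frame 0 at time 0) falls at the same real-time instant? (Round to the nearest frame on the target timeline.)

Source frame index: (0×3600 + 59×60 + 8) × 48 + 33 = 170337.
Real time: 170337 / (48) = 56779/16 s.
Target frame: (56779/16) × (60) = 851685/4 ≈ 212921.250 → 212921.

frame 212921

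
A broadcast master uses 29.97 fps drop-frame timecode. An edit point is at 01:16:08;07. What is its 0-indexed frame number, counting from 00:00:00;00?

Complete 10-minute blocks: 7, each 17982 frames → 125874.
Remaining 6 whole minutes in the current block: 1800 + 5 × 1798 = 10790 frames.
Within the current minute: 8 × 30 + 7 − 2 = 245 (labels ;00/;01 skipped at this minute). Total = 125874 + 10790 + 245 = 136909.

136909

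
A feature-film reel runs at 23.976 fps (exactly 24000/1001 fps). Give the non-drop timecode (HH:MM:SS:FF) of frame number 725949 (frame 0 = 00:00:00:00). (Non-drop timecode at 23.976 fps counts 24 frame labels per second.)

08:24:07:21

725949 ÷ 24 = 30247 full seconds, remainder 21 frames.
30247 s = 8 h 24 min 7 s.
Timecode: 08:24:07:21.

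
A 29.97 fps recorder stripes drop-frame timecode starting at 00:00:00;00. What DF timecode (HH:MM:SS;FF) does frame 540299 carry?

Ten DF minutes hold 17982 frames, so frame 540299 lies in block 30 (frames 539460–557441) with 839 frames into that block.
The block's first minute is 1800 frames and the rest 1798 each; 839 frames reaches minute 0, so 30 × 18 + 0 × 2 = 540 labels have been skipped so far.
Adding those back, label number 540299 + 540 = 540839 at 30 labels/s is 18027 s + 29 f = 5 h 0 min 27 s frame 29, i.e. 05:00:27;29.

05:00:27;29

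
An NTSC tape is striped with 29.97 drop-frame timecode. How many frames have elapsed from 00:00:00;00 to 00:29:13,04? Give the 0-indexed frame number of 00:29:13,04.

As if non-drop at 30 labels/s: (0 × 3600 + 29 × 60 + 13) × 30 + 4 = 52594.
Minute boundaries passed: 29; those not divisible by 10: 29 − 2 = 27; dropped labels = 2 × 27 = 54.
Actual frame index = 52594 − 54 = 52540.

52540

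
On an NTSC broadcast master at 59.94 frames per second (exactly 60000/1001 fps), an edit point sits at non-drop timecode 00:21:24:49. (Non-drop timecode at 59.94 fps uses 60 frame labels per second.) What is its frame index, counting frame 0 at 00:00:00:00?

Total seconds to the label: (0 × 3600 + 21 × 60 + 24) = 1284.
Frame index = 1284 × 60 + 49 = 77089.

frame 77089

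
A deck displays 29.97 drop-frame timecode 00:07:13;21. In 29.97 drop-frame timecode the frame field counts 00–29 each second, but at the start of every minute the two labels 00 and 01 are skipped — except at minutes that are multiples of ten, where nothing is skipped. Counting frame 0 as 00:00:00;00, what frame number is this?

Complete 10-minute blocks: 0, each 17982 frames → 0.
Remaining 7 whole minutes in the current block: 1800 + 6 × 1798 = 12588 frames.
Within the current minute: 13 × 30 + 21 − 2 = 409 (labels ;00/;01 skipped at this minute). Total = 0 + 12588 + 409 = 12997.

12997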